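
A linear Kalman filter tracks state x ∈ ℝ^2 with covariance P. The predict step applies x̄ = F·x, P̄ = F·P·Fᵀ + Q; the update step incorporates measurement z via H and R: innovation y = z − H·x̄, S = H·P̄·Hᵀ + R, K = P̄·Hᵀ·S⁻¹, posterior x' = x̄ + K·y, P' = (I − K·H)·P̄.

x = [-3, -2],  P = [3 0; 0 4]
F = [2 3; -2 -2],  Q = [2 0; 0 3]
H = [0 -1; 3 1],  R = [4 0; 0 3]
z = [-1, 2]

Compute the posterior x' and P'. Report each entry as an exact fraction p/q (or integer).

x' = [18/119, 4475/3451]
P' = [82/119 -120/119; -120/119 9516/3451]

x̄ = F·x = [-12, 10]
P̄ = F·P·Fᵀ + Q = [50 -36; -36 31]
y = z − H·x̄ = [9, 28]
S = H·P̄·Hᵀ + R = [35 77; 77 268]
K = P̄·Hᵀ·S⁻¹ = [30/119 6/17; -2379/3451 -44/493]
x' = x̄ + K·y = [18/119, 4475/3451]
P' = (I − K·H)·P̄ = [82/119 -120/119; -120/119 9516/3451]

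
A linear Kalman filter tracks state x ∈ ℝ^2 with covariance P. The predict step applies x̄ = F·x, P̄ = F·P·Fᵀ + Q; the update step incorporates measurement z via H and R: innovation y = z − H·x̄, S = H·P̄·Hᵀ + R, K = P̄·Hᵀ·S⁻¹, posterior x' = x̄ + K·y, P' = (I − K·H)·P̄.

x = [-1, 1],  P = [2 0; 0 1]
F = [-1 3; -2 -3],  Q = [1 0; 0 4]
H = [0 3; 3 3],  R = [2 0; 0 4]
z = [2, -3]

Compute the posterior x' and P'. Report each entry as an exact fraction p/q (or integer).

x̄ = F·x = [4, -1]
P̄ = F·P·Fᵀ + Q = [12 -5; -5 21]
y = z − H·x̄ = [5, -12]
S = H·P̄·Hᵀ + R = [191 144; 144 211]
K = P̄·Hᵀ·S⁻¹ = [-6189/19565 6171/19565; 6381/19565 96/19565]
x' = x̄ + K·y = [-26737/19565, 11188/19565]
P' = (I − K·H)·P̄ = [12354/19565 -4126/19565; -4126/19565 4254/19565]

x' = [-26737/19565, 11188/19565]
P' = [12354/19565 -4126/19565; -4126/19565 4254/19565]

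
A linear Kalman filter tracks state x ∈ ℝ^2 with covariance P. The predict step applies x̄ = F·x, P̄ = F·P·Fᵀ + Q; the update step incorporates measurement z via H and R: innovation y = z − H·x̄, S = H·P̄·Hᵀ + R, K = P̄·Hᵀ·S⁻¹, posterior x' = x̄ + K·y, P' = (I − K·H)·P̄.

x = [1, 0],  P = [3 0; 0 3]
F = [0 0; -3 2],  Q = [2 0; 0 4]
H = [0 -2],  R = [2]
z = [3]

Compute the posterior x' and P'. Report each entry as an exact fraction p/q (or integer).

x' = [0, -44/29]
P' = [2 0; 0 43/87]

x̄ = F·x = [0, -3]
P̄ = F·P·Fᵀ + Q = [2 0; 0 43]
y = z − H·x̄ = [-3]
S = H·P̄·Hᵀ + R = [174]
K = P̄·Hᵀ·S⁻¹ = [0; -43/87]
x' = x̄ + K·y = [0, -44/29]
P' = (I − K·H)·P̄ = [2 0; 0 43/87]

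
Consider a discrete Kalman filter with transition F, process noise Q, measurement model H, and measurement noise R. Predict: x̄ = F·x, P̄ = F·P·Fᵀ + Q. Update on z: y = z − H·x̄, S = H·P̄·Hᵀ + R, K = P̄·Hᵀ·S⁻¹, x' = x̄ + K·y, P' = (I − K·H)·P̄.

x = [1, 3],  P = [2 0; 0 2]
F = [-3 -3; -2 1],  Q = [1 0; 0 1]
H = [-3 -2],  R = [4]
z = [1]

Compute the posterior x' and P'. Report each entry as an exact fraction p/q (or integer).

x' = [-459/151, 591/151]
P' = [544/151 -734/151; -734/151 3383/453]

x̄ = F·x = [-12, 1]
P̄ = F·P·Fᵀ + Q = [37 6; 6 11]
y = z − H·x̄ = [-33]
S = H·P̄·Hᵀ + R = [453]
K = P̄·Hᵀ·S⁻¹ = [-41/151; -40/453]
x' = x̄ + K·y = [-459/151, 591/151]
P' = (I − K·H)·P̄ = [544/151 -734/151; -734/151 3383/453]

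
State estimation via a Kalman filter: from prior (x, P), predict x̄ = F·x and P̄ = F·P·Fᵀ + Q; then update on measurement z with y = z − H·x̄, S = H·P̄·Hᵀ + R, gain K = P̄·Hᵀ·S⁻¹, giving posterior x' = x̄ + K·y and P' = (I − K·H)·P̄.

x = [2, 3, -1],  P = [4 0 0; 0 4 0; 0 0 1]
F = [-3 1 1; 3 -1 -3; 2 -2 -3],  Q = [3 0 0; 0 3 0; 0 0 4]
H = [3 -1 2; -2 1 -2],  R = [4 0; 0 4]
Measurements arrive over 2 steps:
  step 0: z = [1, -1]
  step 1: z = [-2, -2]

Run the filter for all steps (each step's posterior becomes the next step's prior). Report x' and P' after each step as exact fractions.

step 0: x' = [3240/4031, 6881/4031, 958/4031], P' = [18808/4031 -20780/4031 -33236/4031; -20780/4031 62192/4031 56610/4031; -33236/4031 56610/4031 70753/4031]
step 1: x' = [-178087360/55965389, 296981166/55965389, 364320132/55965389], P' = [405143432/55965389 -679439428/55965389 -841797116/55965389; -679439428/55965389 1738105704/55965389 1717929106/55965389; -841797116/55965389 1717929106/55965389 1932758393/55965389]

step 0: x̄ = F·x = [-4, 6, 1]
step 0: P̄ = F·P·Fᵀ + Q = [44 -43 -35; -43 52 41; -35 41 45]
step 0: y = z − H·x̄ = [17, -13]
step 0: S = H·P̄·Hᵀ + R = [306 -197; -197 140]
step 0: K = P̄·Hᵀ·S⁻¹ = [2683/4031 2019/4031; -2828/4031 -2367/4031; -3703/4031 -4606/4031]
step 0: x' = x̄ + K·y = [3240/4031, 6881/4031, 958/4031]
step 0: P' = (I − K·H)·P̄ = [18808/4031 -20780/4031 -33236/4031; -20780/4031 62192/4031 56610/4031; -33236/4031 56610/4031 70753/4031]
step 1: x̄ = F·x = [-1881/4031, -35/4031, -10156/4031]
step 1: P̄ = F·P·Fᵀ + Q = [751626/4031 -1193675/4031 -1264377/4031; -1193675/4031 1942922/4031 2048279/4031; -1264377/4031 2048279/4031 2221293/4031]
step 1: y = z − H·x̄ = [17858/4031, -32101/4031]
step 1: S = H·P̄·Hᵀ + R = [1405262/4031 -469339/4031; -469339/4031 317290/4031]
step 1: K = P̄·Hᵀ·S⁻¹ = [52818873/55965389 48466985/55965389; -85141444/55965389 -84718413/55965389; -94450917/55965389 -115998362/55965389]
step 1: x' = x̄ + K·y = [-178087360/55965389, 296981166/55965389, 364320132/55965389]
step 1: P' = (I − K·H)·P̄ = [405143432/55965389 -679439428/55965389 -841797116/55965389; -679439428/55965389 1738105704/55965389 1717929106/55965389; -841797116/55965389 1717929106/55965389 1932758393/55965389]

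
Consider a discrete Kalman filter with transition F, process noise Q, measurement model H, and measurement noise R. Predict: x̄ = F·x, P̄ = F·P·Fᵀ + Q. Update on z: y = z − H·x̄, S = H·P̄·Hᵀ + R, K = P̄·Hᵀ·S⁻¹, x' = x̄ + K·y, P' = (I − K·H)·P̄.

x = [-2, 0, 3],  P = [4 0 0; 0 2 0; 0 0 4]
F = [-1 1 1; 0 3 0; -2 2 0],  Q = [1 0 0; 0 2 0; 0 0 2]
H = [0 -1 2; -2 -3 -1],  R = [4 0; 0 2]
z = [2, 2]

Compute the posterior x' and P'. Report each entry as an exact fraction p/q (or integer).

x' = [689/248, -2131/868, -17/124]
P' = [983/248 -283/124 -111/124; -283/124 673/434 23/62; -111/124 23/62 57/62]

x̄ = F·x = [5, 0, 4]
P̄ = F·P·Fᵀ + Q = [11 6 12; 6 20 12; 12 12 26]
y = z − H·x̄ = [-6, 16]
S = H·P̄·Hᵀ + R = [80 -88; -88 444]
K = P̄·Hᵀ·S⁻¹ = [61/496 -23/248; -351/1736 -199/868; 91/248 -15/124]
x' = x̄ + K·y = [689/248, -2131/868, -17/124]
P' = (I − K·H)·P̄ = [983/248 -283/124 -111/124; -283/124 673/434 23/62; -111/124 23/62 57/62]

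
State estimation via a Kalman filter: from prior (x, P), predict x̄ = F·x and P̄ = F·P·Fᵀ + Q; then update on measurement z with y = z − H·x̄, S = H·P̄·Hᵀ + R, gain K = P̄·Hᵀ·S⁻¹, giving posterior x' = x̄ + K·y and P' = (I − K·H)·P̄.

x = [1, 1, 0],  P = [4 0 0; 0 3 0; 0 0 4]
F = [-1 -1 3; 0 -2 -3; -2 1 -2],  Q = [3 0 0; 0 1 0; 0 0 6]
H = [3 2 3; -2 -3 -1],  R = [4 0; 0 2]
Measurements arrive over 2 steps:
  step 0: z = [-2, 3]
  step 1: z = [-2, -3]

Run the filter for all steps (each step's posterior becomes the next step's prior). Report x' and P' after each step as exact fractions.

step 0: x̄ = F·x = [-2, -2, -1]
step 0: P̄ = F·P·Fᵀ + Q = [46 -30 -19; -30 49 18; -19 18 41]
step 0: y = z − H·x̄ = [11, -8]
step 0: S = H·P̄·Hᵀ + R = [497 -330; -330 340]
step 0: K = P̄·Hᵀ·S⁻¹ = [1275/6008 15379/60080; -1357/6008 -6345/12016; 1587/6008 5331/60080]
step 0: x' = x̄ + K·y = [-51471/30040, -1563/6008, 35921/30040]
step 0: P' = (I − K·H)·P̄ = [2234487/60080 -195621/12016 -1565417/60080; -195621/12016 90827/12016 131451/12016; -1565417/60080 131451/12016 1148407/60080]
step 1: x̄ = F·x = [167049/30040, -92133/30040, 4657/6008]
step 1: P̄ = F·P·Fᵀ + Q = [16697287/60080 -18051619/60080 1138847/12016; -18051619/60080 20099343/60080 -1333099/12016; 1138847/12016 -1333099/12016 621251/12016]
step 1: y = z − H·x̄ = [-55852/3755, -1142/3755]
step 1: S = H·P̄·Hᵀ + R = [4047527/3755 1665302/3755; 1665302/3755 1067137/3755]
step 1: K = P̄·Hᵀ·S⁻¹ = [134285018/411727049 153746528/411727049; -117186481/411727049 -239828111/411727049; 79658803/411727049 8359282/411727049]
step 1: x' = x̄ + K·y = [1963586931/3293816392, 4425623465/3293816392, -6945974377/3293816392]
step 1: P' = (I − K·H)·P̄ = [102785164413/6587632784 -47387057297/6587632784 -68329045831/6587632784; -47387057297/6587632784 24669229333/6587632784 28440926147/6587632784; -68329045831/6587632784 28440926147/6587632784 51067816197/6587632784]

step 0: x' = [-51471/30040, -1563/6008, 35921/30040], P' = [2234487/60080 -195621/12016 -1565417/60080; -195621/12016 90827/12016 131451/12016; -1565417/60080 131451/12016 1148407/60080]
step 1: x' = [1963586931/3293816392, 4425623465/3293816392, -6945974377/3293816392], P' = [102785164413/6587632784 -47387057297/6587632784 -68329045831/6587632784; -47387057297/6587632784 24669229333/6587632784 28440926147/6587632784; -68329045831/6587632784 28440926147/6587632784 51067816197/6587632784]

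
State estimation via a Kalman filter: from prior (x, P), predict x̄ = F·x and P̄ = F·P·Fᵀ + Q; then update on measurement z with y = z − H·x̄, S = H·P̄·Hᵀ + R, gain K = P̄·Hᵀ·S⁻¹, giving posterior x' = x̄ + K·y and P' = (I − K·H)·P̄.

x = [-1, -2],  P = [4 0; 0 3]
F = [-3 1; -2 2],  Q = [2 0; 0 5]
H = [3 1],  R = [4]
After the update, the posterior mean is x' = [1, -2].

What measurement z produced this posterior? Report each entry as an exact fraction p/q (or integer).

z = [1]

x̄ = F·x = [1, -2]
P̄ = F·P·Fᵀ + Q = [41 30; 30 33]
S = H·P̄·Hᵀ + R = [586]
K = P̄·Hᵀ·S⁻¹ = [153/586; 123/586]
x' − x̄ = [0, 0] = K·y
y = (KᵀK)⁻¹·Kᵀ·(x' − x̄) = [0]
z = y + H·x̄ = [0] + [1] = [1]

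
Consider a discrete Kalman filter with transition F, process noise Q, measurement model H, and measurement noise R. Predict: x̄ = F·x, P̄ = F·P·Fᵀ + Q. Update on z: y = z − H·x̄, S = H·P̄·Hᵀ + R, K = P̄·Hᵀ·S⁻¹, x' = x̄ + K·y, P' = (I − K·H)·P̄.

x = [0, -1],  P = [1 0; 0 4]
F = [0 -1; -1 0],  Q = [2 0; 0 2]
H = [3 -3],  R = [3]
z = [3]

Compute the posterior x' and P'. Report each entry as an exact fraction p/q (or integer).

x̄ = F·x = [1, 0]
P̄ = F·P·Fᵀ + Q = [6 0; 0 3]
y = z − H·x̄ = [0]
S = H·P̄·Hᵀ + R = [84]
K = P̄·Hᵀ·S⁻¹ = [3/14; -3/28]
x' = x̄ + K·y = [1, 0]
P' = (I − K·H)·P̄ = [15/7 27/14; 27/14 57/28]

x' = [1, 0]
P' = [15/7 27/14; 27/14 57/28]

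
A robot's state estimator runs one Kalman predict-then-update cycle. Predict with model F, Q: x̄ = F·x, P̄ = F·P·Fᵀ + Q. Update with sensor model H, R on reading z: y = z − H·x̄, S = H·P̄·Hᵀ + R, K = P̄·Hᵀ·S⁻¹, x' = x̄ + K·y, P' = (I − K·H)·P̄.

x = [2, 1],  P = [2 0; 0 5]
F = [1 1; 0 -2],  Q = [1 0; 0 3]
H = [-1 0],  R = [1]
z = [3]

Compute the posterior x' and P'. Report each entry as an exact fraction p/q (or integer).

x̄ = F·x = [3, -2]
P̄ = F·P·Fᵀ + Q = [8 -10; -10 23]
y = z − H·x̄ = [6]
S = H·P̄·Hᵀ + R = [9]
K = P̄·Hᵀ·S⁻¹ = [-8/9; 10/9]
x' = x̄ + K·y = [-7/3, 14/3]
P' = (I − K·H)·P̄ = [8/9 -10/9; -10/9 107/9]

x' = [-7/3, 14/3]
P' = [8/9 -10/9; -10/9 107/9]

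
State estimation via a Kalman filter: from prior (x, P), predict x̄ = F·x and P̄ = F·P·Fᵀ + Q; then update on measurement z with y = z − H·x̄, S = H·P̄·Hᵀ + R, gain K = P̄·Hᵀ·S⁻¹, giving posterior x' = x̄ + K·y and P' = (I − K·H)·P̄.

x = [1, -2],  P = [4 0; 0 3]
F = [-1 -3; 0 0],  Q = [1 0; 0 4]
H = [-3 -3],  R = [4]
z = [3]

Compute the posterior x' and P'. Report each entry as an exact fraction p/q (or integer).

x̄ = F·x = [5, 0]
P̄ = F·P·Fᵀ + Q = [32 0; 0 4]
y = z − H·x̄ = [18]
S = H·P̄·Hᵀ + R = [328]
K = P̄·Hᵀ·S⁻¹ = [-12/41; -3/82]
x' = x̄ + K·y = [-11/41, -27/41]
P' = (I − K·H)·P̄ = [160/41 -144/41; -144/41 146/41]

x' = [-11/41, -27/41]
P' = [160/41 -144/41; -144/41 146/41]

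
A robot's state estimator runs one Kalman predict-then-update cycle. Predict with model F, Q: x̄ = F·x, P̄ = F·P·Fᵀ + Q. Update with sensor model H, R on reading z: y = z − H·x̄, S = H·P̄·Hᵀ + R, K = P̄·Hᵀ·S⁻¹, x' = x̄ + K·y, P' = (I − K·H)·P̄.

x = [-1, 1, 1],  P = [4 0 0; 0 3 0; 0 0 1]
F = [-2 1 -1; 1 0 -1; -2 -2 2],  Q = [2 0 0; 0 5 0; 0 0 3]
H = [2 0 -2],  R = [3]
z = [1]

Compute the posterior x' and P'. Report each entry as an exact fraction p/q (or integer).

x' = [362/167, -328/167, 280/167]
P' = [2890/167 -1337/167 2848/167; -1337/167 1634/167 -1346/167; 2848/167 -1346/167 2929/167]

x̄ = F·x = [2, -2, 2]
P̄ = F·P·Fᵀ + Q = [22 -7 8; -7 10 -10; 8 -10 35]
y = z − H·x̄ = [1]
S = H·P̄·Hᵀ + R = [167]
K = P̄·Hᵀ·S⁻¹ = [28/167; 6/167; -54/167]
x' = x̄ + K·y = [362/167, -328/167, 280/167]
P' = (I − K·H)·P̄ = [2890/167 -1337/167 2848/167; -1337/167 1634/167 -1346/167; 2848/167 -1346/167 2929/167]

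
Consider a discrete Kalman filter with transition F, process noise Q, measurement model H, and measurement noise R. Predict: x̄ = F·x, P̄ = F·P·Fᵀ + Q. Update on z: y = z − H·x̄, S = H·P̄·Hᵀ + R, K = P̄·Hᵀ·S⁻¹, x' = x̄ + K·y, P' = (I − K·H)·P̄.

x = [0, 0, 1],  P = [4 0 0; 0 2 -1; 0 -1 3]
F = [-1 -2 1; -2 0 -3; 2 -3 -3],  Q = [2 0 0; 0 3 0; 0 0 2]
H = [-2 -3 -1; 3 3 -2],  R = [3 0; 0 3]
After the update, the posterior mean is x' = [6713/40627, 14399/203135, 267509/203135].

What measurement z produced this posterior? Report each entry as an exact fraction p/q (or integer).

x̄ = F·x = [1, -3, -3]
P̄ = F·P·Fᵀ + Q = [21 -7 -8; -7 46 2; -8 2 45]
S = H·P̄·Hᵀ + R = [442 -347; -347 732]
K = P̄·Hᵀ·S⁻¹ = [2122/40627 4225/40627; -53021/203135 6224/203135; -63096/203135 -59881/203135]
x' − x̄ = [-33914/40627, 623804/203135, 876914/203135] = K·y
y = (KᵀK)⁻¹·Kᵀ·(x' − x̄) = [-12, -2]
z = y + H·x̄ = [-12, -2] + [10, 0] = [-2, -2]

z = [-2, -2]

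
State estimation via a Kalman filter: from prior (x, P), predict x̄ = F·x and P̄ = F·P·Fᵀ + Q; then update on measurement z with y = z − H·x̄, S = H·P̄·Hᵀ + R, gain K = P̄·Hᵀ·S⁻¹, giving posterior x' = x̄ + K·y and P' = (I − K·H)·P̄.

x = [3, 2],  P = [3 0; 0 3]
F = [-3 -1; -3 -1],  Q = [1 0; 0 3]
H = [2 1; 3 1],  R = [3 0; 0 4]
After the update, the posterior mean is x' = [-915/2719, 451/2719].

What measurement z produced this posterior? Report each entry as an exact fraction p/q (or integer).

x̄ = F·x = [-11, -11]
P̄ = F·P·Fᵀ + Q = [31 30; 30 33]
S = H·P̄·Hᵀ + R = [280 369; 369 496]
K = P̄·Hᵀ·S⁻¹ = [245/2719 492/2719; 741/2719 123/2719]
x' − x̄ = [28994/2719, 30360/2719] = K·y
y = (KᵀK)⁻¹·Kᵀ·(x' − x̄) = [34, 42]
z = y + H·x̄ = [34, 42] + [-33, -44] = [1, -2]

z = [1, -2]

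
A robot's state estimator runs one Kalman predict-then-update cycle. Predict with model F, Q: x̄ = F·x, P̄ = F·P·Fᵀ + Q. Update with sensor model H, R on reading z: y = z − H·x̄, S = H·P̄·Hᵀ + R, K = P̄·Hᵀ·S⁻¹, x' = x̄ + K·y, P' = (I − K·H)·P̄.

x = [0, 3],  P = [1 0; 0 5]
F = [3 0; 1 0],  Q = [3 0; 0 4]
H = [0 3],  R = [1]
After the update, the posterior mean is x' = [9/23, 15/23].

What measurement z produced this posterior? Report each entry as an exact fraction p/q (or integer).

x̄ = F·x = [0, 0]
P̄ = F·P·Fᵀ + Q = [12 3; 3 5]
S = H·P̄·Hᵀ + R = [46]
K = P̄·Hᵀ·S⁻¹ = [9/46; 15/46]
x' − x̄ = [9/23, 15/23] = K·y
y = (KᵀK)⁻¹·Kᵀ·(x' − x̄) = [2]
z = y + H·x̄ = [2] + [0] = [2]

z = [2]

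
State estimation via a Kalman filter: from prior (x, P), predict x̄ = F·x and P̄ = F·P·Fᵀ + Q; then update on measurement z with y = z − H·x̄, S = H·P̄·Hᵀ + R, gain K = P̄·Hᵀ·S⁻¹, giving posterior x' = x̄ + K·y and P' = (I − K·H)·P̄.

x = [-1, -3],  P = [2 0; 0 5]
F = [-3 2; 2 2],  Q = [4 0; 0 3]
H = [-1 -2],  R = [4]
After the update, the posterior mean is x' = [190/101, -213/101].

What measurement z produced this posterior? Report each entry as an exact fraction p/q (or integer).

z = [2]

x̄ = F·x = [-3, -8]
P̄ = F·P·Fᵀ + Q = [42 8; 8 31]
S = H·P̄·Hᵀ + R = [202]
K = P̄·Hᵀ·S⁻¹ = [-29/101; -35/101]
x' − x̄ = [493/101, 595/101] = K·y
y = (KᵀK)⁻¹·Kᵀ·(x' − x̄) = [-17]
z = y + H·x̄ = [-17] + [19] = [2]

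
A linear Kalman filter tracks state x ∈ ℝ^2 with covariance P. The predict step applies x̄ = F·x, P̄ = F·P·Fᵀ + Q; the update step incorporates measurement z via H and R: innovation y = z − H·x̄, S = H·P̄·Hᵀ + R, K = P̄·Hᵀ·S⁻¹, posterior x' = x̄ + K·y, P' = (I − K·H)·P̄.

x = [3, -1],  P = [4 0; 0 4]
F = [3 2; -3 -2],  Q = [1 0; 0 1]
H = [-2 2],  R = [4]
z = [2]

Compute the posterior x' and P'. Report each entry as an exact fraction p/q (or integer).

x̄ = F·x = [7, -7]
P̄ = F·P·Fᵀ + Q = [53 -52; -52 53]
y = z − H·x̄ = [30]
S = H·P̄·Hᵀ + R = [844]
K = P̄·Hᵀ·S⁻¹ = [-105/422; 105/422]
x' = x̄ + K·y = [-98/211, 98/211]
P' = (I − K·H)·P̄ = [158/211 53/211; 53/211 158/211]

x' = [-98/211, 98/211]
P' = [158/211 53/211; 53/211 158/211]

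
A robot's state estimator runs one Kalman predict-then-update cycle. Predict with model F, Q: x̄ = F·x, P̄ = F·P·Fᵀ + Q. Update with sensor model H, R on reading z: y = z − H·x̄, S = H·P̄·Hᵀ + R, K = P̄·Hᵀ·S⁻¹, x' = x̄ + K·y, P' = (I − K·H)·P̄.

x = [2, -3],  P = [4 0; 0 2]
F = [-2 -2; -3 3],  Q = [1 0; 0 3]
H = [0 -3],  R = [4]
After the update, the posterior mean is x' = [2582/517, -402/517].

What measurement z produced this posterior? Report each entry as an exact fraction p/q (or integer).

x̄ = F·x = [2, -15]
P̄ = F·P·Fᵀ + Q = [25 12; 12 57]
S = H·P̄·Hᵀ + R = [517]
K = P̄·Hᵀ·S⁻¹ = [-36/517; -171/517]
x' − x̄ = [1548/517, 7353/517] = K·y
y = (KᵀK)⁻¹·Kᵀ·(x' − x̄) = [-43]
z = y + H·x̄ = [-43] + [45] = [2]

z = [2]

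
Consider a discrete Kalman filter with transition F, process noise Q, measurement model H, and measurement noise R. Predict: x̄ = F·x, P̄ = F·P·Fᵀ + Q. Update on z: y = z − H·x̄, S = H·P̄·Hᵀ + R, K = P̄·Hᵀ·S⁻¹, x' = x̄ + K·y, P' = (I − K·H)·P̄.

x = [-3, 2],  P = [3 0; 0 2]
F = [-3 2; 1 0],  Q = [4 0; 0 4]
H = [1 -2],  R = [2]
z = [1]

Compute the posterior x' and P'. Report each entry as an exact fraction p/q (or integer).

x̄ = F·x = [13, -3]
P̄ = F·P·Fᵀ + Q = [39 -9; -9 7]
y = z − H·x̄ = [-18]
S = H·P̄·Hᵀ + R = [105]
K = P̄·Hᵀ·S⁻¹ = [19/35; -23/105]
x' = x̄ + K·y = [113/35, 33/35]
P' = (I − K·H)·P̄ = [282/35 122/35; 122/35 206/105]

x' = [113/35, 33/35]
P' = [282/35 122/35; 122/35 206/105]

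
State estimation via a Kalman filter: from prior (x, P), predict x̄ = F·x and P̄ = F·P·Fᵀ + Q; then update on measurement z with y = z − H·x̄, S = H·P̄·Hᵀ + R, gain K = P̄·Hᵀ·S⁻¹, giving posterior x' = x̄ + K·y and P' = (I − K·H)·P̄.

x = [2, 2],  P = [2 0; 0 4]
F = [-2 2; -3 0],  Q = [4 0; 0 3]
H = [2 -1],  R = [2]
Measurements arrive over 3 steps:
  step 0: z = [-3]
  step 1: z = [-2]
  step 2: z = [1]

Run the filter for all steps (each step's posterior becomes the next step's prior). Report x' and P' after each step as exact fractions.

step 0: x̄ = F·x = [0, -6]
step 0: P̄ = F·P·Fᵀ + Q = [28 12; 12 21]
step 0: y = z − H·x̄ = [-9]
step 0: S = H·P̄·Hᵀ + R = [87]
step 0: K = P̄·Hᵀ·S⁻¹ = [44/87; 1/29]
step 0: x' = x̄ + K·y = [-132/29, -183/29]
step 0: P' = (I − K·H)·P̄ = [500/87 304/29; 304/29 606/29]
step 1: x̄ = F·x = [-102/29, 396/29]
step 1: P̄ = F·P·Fᵀ + Q = [2324/87 -824/29; -824/29 1587/29]
step 1: y = z − H·x̄ = [542/29]
step 1: S = H·P̄·Hᵀ + R = [24119/87]
step 1: K = P̄·Hᵀ·S⁻¹ = [80/271; -9705/24119]
step 1: x' = x̄ + K·y = [2, 546/89]
step 1: P' = (I − K·H)·P̄ = [692/271 1224/271; 1224/271 237282/24119]
step 2: x̄ = F·x = [736/89, -6]
step 2: P̄ = F·P·Fᵀ + Q = [420468/24119 -3192/271; -3192/271 7041/271]
step 2: y = z − H·x̄ = [-1917/89]
step 2: S = H·P̄·Hᵀ + R = [3493111/24119]
step 2: K = P̄·Hᵀ·S⁻¹ = [1125024/3493111; -1194825/3493111]
step 2: x' = x̄ + K·y = [4654592/3493111, 4777059/3493111]
step 2: P' = (I − K·H)·P̄ = [8419188/3493111 14588328/3493111; 14588328/3493111 31566306/3493111]

step 0: x' = [-132/29, -183/29], P' = [500/87 304/29; 304/29 606/29]
step 1: x' = [2, 546/89], P' = [692/271 1224/271; 1224/271 237282/24119]
step 2: x' = [4654592/3493111, 4777059/3493111], P' = [8419188/3493111 14588328/3493111; 14588328/3493111 31566306/3493111]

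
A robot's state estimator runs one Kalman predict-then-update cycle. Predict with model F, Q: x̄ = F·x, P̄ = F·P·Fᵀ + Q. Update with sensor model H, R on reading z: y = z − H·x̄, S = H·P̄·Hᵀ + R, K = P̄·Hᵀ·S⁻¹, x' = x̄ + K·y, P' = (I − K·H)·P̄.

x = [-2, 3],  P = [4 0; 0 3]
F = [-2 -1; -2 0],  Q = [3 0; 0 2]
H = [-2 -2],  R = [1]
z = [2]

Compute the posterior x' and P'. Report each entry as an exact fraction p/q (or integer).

x̄ = F·x = [1, 4]
P̄ = F·P·Fᵀ + Q = [22 16; 16 18]
y = z − H·x̄ = [12]
S = H·P̄·Hᵀ + R = [289]
K = P̄·Hᵀ·S⁻¹ = [-76/289; -4/17]
x' = x̄ + K·y = [-623/289, 20/17]
P' = (I − K·H)·P̄ = [582/289 -32/17; -32/17 2]

x' = [-623/289, 20/17]
P' = [582/289 -32/17; -32/17 2]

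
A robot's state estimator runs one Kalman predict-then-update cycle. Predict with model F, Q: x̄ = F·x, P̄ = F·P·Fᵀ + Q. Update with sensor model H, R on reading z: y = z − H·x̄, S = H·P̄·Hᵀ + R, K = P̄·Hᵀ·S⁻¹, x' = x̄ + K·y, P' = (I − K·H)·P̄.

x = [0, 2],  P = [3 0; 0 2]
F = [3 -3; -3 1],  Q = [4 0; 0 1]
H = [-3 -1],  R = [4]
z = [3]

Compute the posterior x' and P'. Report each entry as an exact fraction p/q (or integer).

x' = [-180/277, -343/277]
P' = [577/277 -1275/277; -1275/277 3549/277]

x̄ = F·x = [-6, 2]
P̄ = F·P·Fᵀ + Q = [49 -33; -33 30]
y = z − H·x̄ = [-13]
S = H·P̄·Hᵀ + R = [277]
K = P̄·Hᵀ·S⁻¹ = [-114/277; 69/277]
x' = x̄ + K·y = [-180/277, -343/277]
P' = (I − K·H)·P̄ = [577/277 -1275/277; -1275/277 3549/277]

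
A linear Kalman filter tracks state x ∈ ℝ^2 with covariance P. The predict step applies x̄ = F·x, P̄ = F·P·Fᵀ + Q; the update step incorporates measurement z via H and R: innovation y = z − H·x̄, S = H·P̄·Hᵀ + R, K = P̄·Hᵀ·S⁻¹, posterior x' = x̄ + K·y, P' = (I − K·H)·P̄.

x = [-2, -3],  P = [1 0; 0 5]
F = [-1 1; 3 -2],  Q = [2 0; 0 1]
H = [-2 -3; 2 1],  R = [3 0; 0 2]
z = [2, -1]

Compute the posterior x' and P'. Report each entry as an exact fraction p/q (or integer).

x' = [-201/488, -139/366]
P' = [513/488 -113/122; -113/122 200/183]

x̄ = F·x = [-1, 0]
P̄ = F·P·Fᵀ + Q = [8 -13; -13 30]
y = z − H·x̄ = [0, 1]
S = H·P̄·Hᵀ + R = [149 -18; -18 12]
K = P̄·Hᵀ·S⁻¹ = [55/244 287/488; -29/61 -139/366]
x' = x̄ + K·y = [-201/488, -139/366]
P' = (I − K·H)·P̄ = [513/488 -113/122; -113/122 200/183]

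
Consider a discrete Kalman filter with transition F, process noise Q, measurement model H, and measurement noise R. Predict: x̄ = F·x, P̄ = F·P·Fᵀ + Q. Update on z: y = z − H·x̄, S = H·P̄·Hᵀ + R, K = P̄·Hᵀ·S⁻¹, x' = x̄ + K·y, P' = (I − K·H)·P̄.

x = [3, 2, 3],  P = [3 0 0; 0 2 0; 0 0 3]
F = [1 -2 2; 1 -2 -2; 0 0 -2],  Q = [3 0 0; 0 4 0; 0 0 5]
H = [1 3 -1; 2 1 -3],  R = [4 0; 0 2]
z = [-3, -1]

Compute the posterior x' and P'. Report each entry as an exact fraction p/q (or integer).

x' = [1046/23285, -79328/69855, -1691/23285]
P' = [102942/23285 -13132/23285 60598/23285; -13132/23285 45601/69855 -1343/23285; 60598/23285 -1343/23285 43437/23285]

x̄ = F·x = [5, -7, -6]
P̄ = F·P·Fᵀ + Q = [26 -1 -12; -1 27 12; -12 12 17]
y = z − H·x̄ = [7, -22]
S = H·P̄·Hᵀ + R = [236 117; 117 354]
K = P̄·Hᵀ·S⁻¹ = [737/23285 5479/23285; 8453/23285 -10552/69855; 3283/23285 -5229/23285]
x' = x̄ + K·y = [1046/23285, -79328/69855, -1691/23285]
P' = (I − K·H)·P̄ = [102942/23285 -13132/23285 60598/23285; -13132/23285 45601/69855 -1343/23285; 60598/23285 -1343/23285 43437/23285]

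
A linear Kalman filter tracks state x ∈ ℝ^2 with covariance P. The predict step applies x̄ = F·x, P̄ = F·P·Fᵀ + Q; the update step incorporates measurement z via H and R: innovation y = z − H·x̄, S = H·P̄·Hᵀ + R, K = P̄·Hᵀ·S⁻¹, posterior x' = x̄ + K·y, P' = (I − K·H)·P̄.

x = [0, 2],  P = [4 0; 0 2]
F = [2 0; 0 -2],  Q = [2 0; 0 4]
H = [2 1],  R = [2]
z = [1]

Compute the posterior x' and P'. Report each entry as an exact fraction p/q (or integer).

x' = [90/43, -142/43]
P' = [126/43 -216/43; -216/43 444/43]

x̄ = F·x = [0, -4]
P̄ = F·P·Fᵀ + Q = [18 0; 0 12]
y = z − H·x̄ = [5]
S = H·P̄·Hᵀ + R = [86]
K = P̄·Hᵀ·S⁻¹ = [18/43; 6/43]
x' = x̄ + K·y = [90/43, -142/43]
P' = (I − K·H)·P̄ = [126/43 -216/43; -216/43 444/43]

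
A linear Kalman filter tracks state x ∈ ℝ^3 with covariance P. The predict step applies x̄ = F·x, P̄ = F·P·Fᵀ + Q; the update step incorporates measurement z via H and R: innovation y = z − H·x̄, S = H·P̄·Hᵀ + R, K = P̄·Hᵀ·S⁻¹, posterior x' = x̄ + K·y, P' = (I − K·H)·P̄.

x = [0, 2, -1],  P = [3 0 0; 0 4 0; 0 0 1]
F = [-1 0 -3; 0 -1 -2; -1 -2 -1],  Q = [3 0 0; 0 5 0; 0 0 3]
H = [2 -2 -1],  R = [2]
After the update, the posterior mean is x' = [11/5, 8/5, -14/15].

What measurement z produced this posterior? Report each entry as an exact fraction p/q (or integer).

z = [2]

x̄ = F·x = [3, 0, -3]
P̄ = F·P·Fᵀ + Q = [15 6 6; 6 13 10; 6 10 23]
S = H·P̄·Hᵀ + R = [105]
K = P̄·Hᵀ·S⁻¹ = [4/35; -8/35; -31/105]
x' − x̄ = [-4/5, 8/5, 31/15] = K·y
y = (KᵀK)⁻¹·Kᵀ·(x' − x̄) = [-7]
z = y + H·x̄ = [-7] + [9] = [2]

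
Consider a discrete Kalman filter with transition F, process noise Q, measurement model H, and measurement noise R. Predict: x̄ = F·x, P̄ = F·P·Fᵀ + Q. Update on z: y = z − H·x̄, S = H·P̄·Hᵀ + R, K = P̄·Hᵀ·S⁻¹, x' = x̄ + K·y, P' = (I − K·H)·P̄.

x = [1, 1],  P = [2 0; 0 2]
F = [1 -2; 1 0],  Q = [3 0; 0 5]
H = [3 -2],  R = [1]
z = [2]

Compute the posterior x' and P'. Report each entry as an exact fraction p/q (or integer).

x̄ = F·x = [-1, 1]
P̄ = F·P·Fᵀ + Q = [13 2; 2 7]
y = z − H·x̄ = [7]
S = H·P̄·Hᵀ + R = [122]
K = P̄·Hᵀ·S⁻¹ = [35/122; -4/61]
x' = x̄ + K·y = [123/122, 33/61]
P' = (I − K·H)·P̄ = [361/122 262/61; 262/61 395/61]

x' = [123/122, 33/61]
P' = [361/122 262/61; 262/61 395/61]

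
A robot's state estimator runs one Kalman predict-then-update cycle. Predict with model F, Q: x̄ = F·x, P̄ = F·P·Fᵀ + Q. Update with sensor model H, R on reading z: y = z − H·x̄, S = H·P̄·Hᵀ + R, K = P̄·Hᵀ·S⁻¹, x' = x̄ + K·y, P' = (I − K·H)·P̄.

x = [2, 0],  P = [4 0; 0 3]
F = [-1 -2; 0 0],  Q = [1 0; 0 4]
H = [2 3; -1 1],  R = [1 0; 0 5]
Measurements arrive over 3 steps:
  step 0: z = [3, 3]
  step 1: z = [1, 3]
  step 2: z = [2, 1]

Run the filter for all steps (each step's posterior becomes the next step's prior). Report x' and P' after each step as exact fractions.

step 0: x̄ = F·x = [-2, 0]
step 0: P̄ = F·P·Fᵀ + Q = [17 0; 0 4]
step 0: y = z − H·x̄ = [7, 1]
step 0: S = H·P̄·Hᵀ + R = [105 -22; -22 26]
step 0: K = P̄·Hᵀ·S⁻¹ = [255/1123 -1037/2246; 200/1123 342/1123]
step 0: x' = x̄ + K·y = [-1959/2246, 1742/1123]
step 0: P' = (I − K·H)·P̄ = [3213/2246 -986/1123; -986/1123 724/1123]
step 1: x̄ = F·x = [-5009/2246, 0]
step 1: P̄ = F·P·Fᵀ + Q = [3363/2246 0; 0 4]
step 1: y = z − H·x̄ = [6132/1123, 1729/2246]
step 1: S = H·P̄·Hᵀ + R = [48277/1123 10113/1123; 10113/1123 23577/2246]
step 1: K = P̄·Hᵀ·S⁻¹ = [33630/277139 -68381/277139; 67340/277139 143504/831417]
step 1: x' = x̄ + K·y = [-487080/277139, 1213576/831417]
step 1: P' = (I − K·H)·P̄ = [211869/277139 -130036/277139; -130036/277139 327412/831417]
step 2: x̄ = F·x = [-965912/831417, 0]
step 2: P̄ = F·P·Fᵀ + Q = [1216240/831417 0; 0 4]
step 2: y = z − H·x̄ = [3594658/831417, -134495/831417]
step 2: S = H·P̄·Hᵀ + R = [35627389/831417 7544524/831417; 7544524/831417 8698993/831417]
step 2: K = P̄·Hᵀ·S⁻¹ = [36487200/304302853 -74190640/304302853; 74209820/304302853 51975268/304302853]
step 2: x' = x̄ + K·y = [-183773608/304302853, 312440700/304302853]
step 2: P' = (I − K·H)·P̄ = [229869360/304302853 -141083840/304302853; -141083840/304302853 118792500/304302853]

step 0: x' = [-1959/2246, 1742/1123], P' = [3213/2246 -986/1123; -986/1123 724/1123]
step 1: x' = [-487080/277139, 1213576/831417], P' = [211869/277139 -130036/277139; -130036/277139 327412/831417]
step 2: x' = [-183773608/304302853, 312440700/304302853], P' = [229869360/304302853 -141083840/304302853; -141083840/304302853 118792500/304302853]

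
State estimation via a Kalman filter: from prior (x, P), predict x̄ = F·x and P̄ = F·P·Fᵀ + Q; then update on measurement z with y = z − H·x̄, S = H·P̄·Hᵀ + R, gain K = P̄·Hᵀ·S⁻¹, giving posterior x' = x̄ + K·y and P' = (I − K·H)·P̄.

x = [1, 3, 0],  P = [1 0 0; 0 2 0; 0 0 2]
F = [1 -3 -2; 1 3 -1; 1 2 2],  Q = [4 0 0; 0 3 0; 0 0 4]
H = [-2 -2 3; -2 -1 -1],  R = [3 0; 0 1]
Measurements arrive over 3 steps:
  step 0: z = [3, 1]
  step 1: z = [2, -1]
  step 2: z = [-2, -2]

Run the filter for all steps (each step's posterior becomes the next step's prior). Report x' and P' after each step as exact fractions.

step 0: x' = [-24775/4019, 34996/4019, 11092/4019], P' = [35264/4019 -110935/8038 -14129/4019; -110935/8038 89123/4019 45367/8038; -14129/4019 45367/8038 6752/4019]
step 1: x' = [1324194004/1100291749, -1977911699/1100291749, 277943822/1100291749], P' = [5170708978/1100291749 -7825745605/1100291749 -2007309194/1100291749; -7825745605/1100291749 12329202172/1100291749 3157060103/1100291749; -2007309194/1100291749 3157060103/1100291749 1071327123/1100291749]
step 2: x' = [114749963241937/39902223684020, -59602779080923/19951111842010, -5863485925509/7980444736804], P' = [179511221138527/39902223684020 -135639379161923/19951111842010 -13905930267959/7980444736804; -135639379161923/19951111842010 106882635003322/9975555921005 10938380463865/3990222368402; -13905930267959/7980444736804 10938380463865/3990222368402 7503822966215/7980444736804]

step 0: x̄ = F·x = [-8, 10, 7]
step 0: P̄ = F·P·Fᵀ + Q = [31 -13 -19; -13 24 9; -19 9 21]
step 0: y = z − H·x̄ = [-14, 2]
step 0: S = H·P̄·Hᵀ + R = [428 98; 98 60]
step 0: K = P̄·Hᵀ·S⁻¹ = [-660/4019 -1863/8038; 493/8038 -1743/8038; 1049/4019 -2355/8038]
step 0: x' = x̄ + K·y = [-24775/4019, 34996/4019, 11092/4019]
step 0: P' = (I − K·H)·P̄ = [35264/4019 -110935/8038 -14129/4019; -110935/8038 89123/4019 45367/8038; -14129/4019 45367/8038 6752/4019]
step 1: x̄ = F·x = [-151947/4019, 69121/4019, 67401/4019]
step 1: P̄ = F·P·Fᵀ + Q = [1541978/4019 -1558005/8038 -1395699/8038; -1558005/8038 415532/4019 711531/8038; -1395699/8038 711531/8038 337922/4019]
step 1: y = z − H·x̄ = [-359817/4019, -171391/4019]
step 1: S = H·P̄·Hᵀ + R = [8756383/4019 7493655/8038; 7493655/8038 1729508/4019]
step 1: K = P̄·Hᵀ·S⁻¹ = [-237284776/1100291749 -508363157/1100291749; 154755725/1100291749 165228935/1100291749; 304826517/1100291749 -213768838/1100291749]
step 1: x' = x̄ + K·y = [1324194004/1100291749, -1977911699/1100291749, 277943822/1100291749]
step 1: P' = (I − K·H)·P̄ = [5170708978/1100291749 -7825745605/1100291749 -2007309194/1100291749; -7825745605/1100291749 12329202172/1100291749 3157060103/1100291749; -2007309194/1100291749 3157060103/1100291749 1071327123/1100291749]
step 2: x̄ = F·x = [6702041457/1100291749, -4887484915/1100291749, -2075741750/1100291749]
step 2: P̄ = F·P·Fᵀ + Q = [217688435656/1100291749 -107098709051/1100291749 -96834667971/1100291749; -107098709051/1100291749 58623515036/1100291749 48495470957/1100291749; -96834667971/1100291749 48495470957/1100291749 49098254782/1100291749]
step 2: y = z − H·x̄ = [7655754836/1100291749, 4240272751/1100291749]
step 2: S = H·P̄·Hᵀ + R = [1273713662813/1100291749 536956954971/1100291749; 536956954971/1100291749 260833238017/1100291749]
step 2: K = P̄·Hᵀ·S⁻¹ = [-8351293216249/39902223684020 -18214032613413/39902223684020; 2607975089511/19951111842010 2821585997877/19951111842010; 2189935859701/7980444736804 -1568723358027/7980444736804]
step 2: x' = x̄ + K·y = [114749963241937/39902223684020, -59602779080923/19951111842010, -5863485925509/7980444736804]
step 2: P' = (I − K·H)·P̄ = [179511221138527/39902223684020 -135639379161923/19951111842010 -13905930267959/7980444736804; -135639379161923/19951111842010 106882635003322/9975555921005 10938380463865/3990222368402; -13905930267959/7980444736804 10938380463865/3990222368402 7503822966215/7980444736804]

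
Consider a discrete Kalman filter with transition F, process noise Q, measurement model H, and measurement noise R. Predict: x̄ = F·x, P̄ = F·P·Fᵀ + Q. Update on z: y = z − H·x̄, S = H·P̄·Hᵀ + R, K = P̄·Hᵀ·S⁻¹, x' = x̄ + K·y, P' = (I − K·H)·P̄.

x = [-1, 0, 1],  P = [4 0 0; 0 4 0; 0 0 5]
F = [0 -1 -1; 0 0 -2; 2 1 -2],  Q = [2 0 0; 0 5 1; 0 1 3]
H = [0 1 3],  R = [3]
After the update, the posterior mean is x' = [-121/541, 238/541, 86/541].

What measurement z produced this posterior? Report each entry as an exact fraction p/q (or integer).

z = [1]

x̄ = F·x = [-1, -2, -4]
P̄ = F·P·Fᵀ + Q = [11 10 6; 10 25 21; 6 21 43]
S = H·P̄·Hᵀ + R = [541]
K = P̄·Hᵀ·S⁻¹ = [28/541; 88/541; 150/541]
x' − x̄ = [420/541, 1320/541, 2250/541] = K·y
y = (KᵀK)⁻¹·Kᵀ·(x' − x̄) = [15]
z = y + H·x̄ = [15] + [-14] = [1]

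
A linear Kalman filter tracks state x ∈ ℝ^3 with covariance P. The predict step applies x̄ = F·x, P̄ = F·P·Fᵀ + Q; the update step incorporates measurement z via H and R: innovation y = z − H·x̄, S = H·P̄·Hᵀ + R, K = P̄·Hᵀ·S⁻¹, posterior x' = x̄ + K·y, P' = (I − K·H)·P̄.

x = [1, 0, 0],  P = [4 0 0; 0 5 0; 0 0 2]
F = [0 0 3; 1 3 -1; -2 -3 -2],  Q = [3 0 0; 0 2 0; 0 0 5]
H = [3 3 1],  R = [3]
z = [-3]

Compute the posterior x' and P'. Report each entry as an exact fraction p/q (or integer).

x̄ = F·x = [0, 1, -2]
P̄ = F·P·Fᵀ + Q = [21 -6 -12; -6 53 -49; -12 -49 74]
y = z − H·x̄ = [-4]
S = H·P̄·Hᵀ + R = [269]
K = P̄·Hᵀ·S⁻¹ = [33/269; 92/269; -109/269]
x' = x̄ + K·y = [-132/269, -99/269, -102/269]
P' = (I − K·H)·P̄ = [4560/269 -4650/269 369/269; -4650/269 5793/269 -3153/269; 369/269 -3153/269 8025/269]

x' = [-132/269, -99/269, -102/269]
P' = [4560/269 -4650/269 369/269; -4650/269 5793/269 -3153/269; 369/269 -3153/269 8025/269]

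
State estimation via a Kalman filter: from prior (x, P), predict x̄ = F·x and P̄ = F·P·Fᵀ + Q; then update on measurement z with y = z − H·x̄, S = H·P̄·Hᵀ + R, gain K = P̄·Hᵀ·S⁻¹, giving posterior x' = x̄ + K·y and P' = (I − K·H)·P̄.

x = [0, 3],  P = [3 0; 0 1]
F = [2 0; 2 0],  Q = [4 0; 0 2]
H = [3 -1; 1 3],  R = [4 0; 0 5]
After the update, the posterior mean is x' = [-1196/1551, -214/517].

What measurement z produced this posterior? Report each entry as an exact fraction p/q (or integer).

z = [-2, -2]

x̄ = F·x = [0, 0]
P̄ = F·P·Fᵀ + Q = [16 12; 12 14]
S = H·P̄·Hᵀ + R = [90 102; 102 219]
K = P̄·Hᵀ·S⁻¹ = [430/1551 56/517; -115/1551 436/1551]
x' − x̄ = [-1196/1551, -214/517] = K·y
y = (KᵀK)⁻¹·Kᵀ·(x' − x̄) = [-2, -2]
z = y + H·x̄ = [-2, -2] + [0, 0] = [-2, -2]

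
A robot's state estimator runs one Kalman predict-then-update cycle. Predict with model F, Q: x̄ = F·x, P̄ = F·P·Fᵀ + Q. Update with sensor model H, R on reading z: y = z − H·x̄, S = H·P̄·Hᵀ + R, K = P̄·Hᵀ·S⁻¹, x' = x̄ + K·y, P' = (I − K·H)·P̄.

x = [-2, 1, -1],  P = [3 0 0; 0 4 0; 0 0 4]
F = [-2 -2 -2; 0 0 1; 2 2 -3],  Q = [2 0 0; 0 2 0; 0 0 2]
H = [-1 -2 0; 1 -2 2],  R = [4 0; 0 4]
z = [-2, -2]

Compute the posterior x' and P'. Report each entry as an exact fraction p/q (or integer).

x̄ = F·x = [4, -1, 1]
P̄ = F·P·Fᵀ + Q = [46 -8 -4; -8 6 -12; -4 -12 66]
y = z − H·x̄ = [0, -10]
S = H·P̄·Hᵀ + R = [42 34; 34 450]
K = P̄·Hᵀ·S⁻¹ = [-1917/2218 411/2218; -19/1109 -107/1109; 929/2218 679/2218]
x' = x̄ + K·y = [2381/1109, -39/1109, -2286/1109]
P' = (I − K·H)·P̄ = [11162/1109 -3664/1109 -8834/1109; -3664/1109 1870/1109 3488/1109; -8834/1109 3488/1109 8584/1109]

x' = [2381/1109, -39/1109, -2286/1109]
P' = [11162/1109 -3664/1109 -8834/1109; -3664/1109 1870/1109 3488/1109; -8834/1109 3488/1109 8584/1109]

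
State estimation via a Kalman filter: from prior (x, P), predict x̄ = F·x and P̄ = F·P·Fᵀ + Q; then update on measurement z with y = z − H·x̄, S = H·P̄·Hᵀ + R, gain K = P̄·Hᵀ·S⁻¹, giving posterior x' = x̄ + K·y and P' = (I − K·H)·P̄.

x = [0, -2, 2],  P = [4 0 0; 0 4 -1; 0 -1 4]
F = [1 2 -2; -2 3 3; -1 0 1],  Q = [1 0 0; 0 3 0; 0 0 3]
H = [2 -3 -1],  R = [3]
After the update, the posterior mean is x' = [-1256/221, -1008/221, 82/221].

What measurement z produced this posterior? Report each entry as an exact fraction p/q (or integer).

x̄ = F·x = [-8, 0, 2]
P̄ = F·P·Fᵀ + Q = [45 -8 -14; -8 73 17; -14 17 11]
S = H·P̄·Hᵀ + R = [1105]
K = P̄·Hᵀ·S⁻¹ = [128/1105; -252/1105; -18/221]
x' − x̄ = [512/221, -1008/221, -360/221] = K·y
y = (KᵀK)⁻¹·Kᵀ·(x' − x̄) = [20]
z = y + H·x̄ = [20] + [-18] = [2]

z = [2]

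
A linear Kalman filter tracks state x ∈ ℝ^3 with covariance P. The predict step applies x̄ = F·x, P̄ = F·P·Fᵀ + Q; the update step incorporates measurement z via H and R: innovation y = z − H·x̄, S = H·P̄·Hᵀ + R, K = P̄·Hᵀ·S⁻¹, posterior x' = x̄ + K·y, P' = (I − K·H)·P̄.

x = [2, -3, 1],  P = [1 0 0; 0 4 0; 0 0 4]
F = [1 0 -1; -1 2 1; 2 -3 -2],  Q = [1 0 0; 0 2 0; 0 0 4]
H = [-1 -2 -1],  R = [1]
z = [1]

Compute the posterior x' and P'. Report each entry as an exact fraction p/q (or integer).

x' = [29/23, -154/23, 255/23]
P' = [102/23 -157/23 218/23; -157/23 480/23 -796/23; 218/23 -796/23 1376/23]

x̄ = F·x = [1, -7, 11]
P̄ = F·P·Fᵀ + Q = [6 -5 10; -5 23 -34; 10 -34 60]
y = z − H·x̄ = [-1]
S = H·P̄·Hᵀ + R = [23]
K = P̄·Hᵀ·S⁻¹ = [-6/23; -7/23; -2/23]
x' = x̄ + K·y = [29/23, -154/23, 255/23]
P' = (I − K·H)·P̄ = [102/23 -157/23 218/23; -157/23 480/23 -796/23; 218/23 -796/23 1376/23]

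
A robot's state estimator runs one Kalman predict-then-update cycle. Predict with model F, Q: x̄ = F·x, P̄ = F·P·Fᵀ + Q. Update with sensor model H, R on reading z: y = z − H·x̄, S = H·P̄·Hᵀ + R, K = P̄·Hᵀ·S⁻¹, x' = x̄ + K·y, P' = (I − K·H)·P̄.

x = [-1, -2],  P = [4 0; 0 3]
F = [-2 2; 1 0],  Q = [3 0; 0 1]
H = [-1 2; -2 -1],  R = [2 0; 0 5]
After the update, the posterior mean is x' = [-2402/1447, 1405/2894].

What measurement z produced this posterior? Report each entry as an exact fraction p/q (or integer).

z = [3, 2]

x̄ = F·x = [-2, -1]
P̄ = F·P·Fᵀ + Q = [31 -8; -8 5]
S = H·P̄·Hᵀ + R = [85 76; 76 102]
K = P̄·Hᵀ·S⁻¹ = [-345/1447 -509/1447; 500/1447 -433/2894]
x' − x̄ = [492/1447, 4299/2894] = K·y
y = (KᵀK)⁻¹·Kᵀ·(x' − x̄) = [3, -3]
z = y + H·x̄ = [3, -3] + [0, 5] = [3, 2]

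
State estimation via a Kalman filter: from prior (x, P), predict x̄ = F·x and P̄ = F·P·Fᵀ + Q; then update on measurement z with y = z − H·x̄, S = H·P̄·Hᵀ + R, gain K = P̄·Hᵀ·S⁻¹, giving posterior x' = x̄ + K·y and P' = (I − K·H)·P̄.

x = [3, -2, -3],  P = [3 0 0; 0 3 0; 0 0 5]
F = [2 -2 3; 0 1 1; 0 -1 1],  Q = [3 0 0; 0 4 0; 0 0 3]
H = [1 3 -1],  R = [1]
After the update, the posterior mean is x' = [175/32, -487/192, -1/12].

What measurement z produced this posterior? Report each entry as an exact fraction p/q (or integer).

z = [-2]

x̄ = F·x = [1, -5, -1]
P̄ = F·P·Fᵀ + Q = [72 9 21; 9 12 2; 21 2 11]
S = H·P̄·Hᵀ + R = [192]
K = P̄·Hᵀ·S⁻¹ = [13/32; 43/192; 1/12]
x' − x̄ = [143/32, 473/192, 11/12] = K·y
y = (KᵀK)⁻¹·Kᵀ·(x' − x̄) = [11]
z = y + H·x̄ = [11] + [-13] = [-2]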